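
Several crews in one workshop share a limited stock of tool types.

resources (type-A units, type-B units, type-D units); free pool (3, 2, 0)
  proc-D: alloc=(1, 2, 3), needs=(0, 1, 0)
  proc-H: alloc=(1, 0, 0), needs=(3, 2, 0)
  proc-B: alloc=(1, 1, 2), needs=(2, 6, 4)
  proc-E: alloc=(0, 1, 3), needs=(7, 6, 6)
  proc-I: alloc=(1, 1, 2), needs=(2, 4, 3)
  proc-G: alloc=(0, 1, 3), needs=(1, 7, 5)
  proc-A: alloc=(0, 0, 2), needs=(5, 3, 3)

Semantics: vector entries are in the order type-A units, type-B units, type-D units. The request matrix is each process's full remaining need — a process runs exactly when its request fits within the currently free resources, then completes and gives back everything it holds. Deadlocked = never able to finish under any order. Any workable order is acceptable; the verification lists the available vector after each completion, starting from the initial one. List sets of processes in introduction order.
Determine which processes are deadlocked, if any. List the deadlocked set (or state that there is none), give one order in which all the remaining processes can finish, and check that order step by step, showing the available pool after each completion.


Deadlocked: proc-B, proc-E and proc-G.
Key observation: the pool after proc-H, proc-D, proc-A, proc-I is (6, 5, 7); every surviving request exceeds it in type-B units, so progress ends there.
One completion order for the rest: proc-H, proc-D, proc-A, proc-I. Step-by-step check:
  pool = (3, 2, 0)
  proc-H: need (3, 2, 0) fits (3, 2, 0); releases (1, 0, 0), pool now (4, 2, 0)
  proc-D: need (0, 1, 0) fits (4, 2, 0); releases (1, 2, 3), pool now (5, 4, 3)
  proc-A: need (5, 3, 3) fits (5, 4, 3); releases (0, 0, 2), pool now (5, 4, 5)
  proc-I: need (2, 4, 3) fits (5, 4, 5); releases (1, 1, 2), pool now (6, 5, 7)
The blocked processes can never fit:
  blocked: proc-B wants (2, 6, 4), pool (6, 5, 7) — not enough type-B units
  blocked: proc-E wants (7, 6, 6), pool (6, 5, 7) — not enough type-A units and type-B units
  blocked: proc-G wants (1, 7, 5), pool (6, 5, 7) — not enough type-B units


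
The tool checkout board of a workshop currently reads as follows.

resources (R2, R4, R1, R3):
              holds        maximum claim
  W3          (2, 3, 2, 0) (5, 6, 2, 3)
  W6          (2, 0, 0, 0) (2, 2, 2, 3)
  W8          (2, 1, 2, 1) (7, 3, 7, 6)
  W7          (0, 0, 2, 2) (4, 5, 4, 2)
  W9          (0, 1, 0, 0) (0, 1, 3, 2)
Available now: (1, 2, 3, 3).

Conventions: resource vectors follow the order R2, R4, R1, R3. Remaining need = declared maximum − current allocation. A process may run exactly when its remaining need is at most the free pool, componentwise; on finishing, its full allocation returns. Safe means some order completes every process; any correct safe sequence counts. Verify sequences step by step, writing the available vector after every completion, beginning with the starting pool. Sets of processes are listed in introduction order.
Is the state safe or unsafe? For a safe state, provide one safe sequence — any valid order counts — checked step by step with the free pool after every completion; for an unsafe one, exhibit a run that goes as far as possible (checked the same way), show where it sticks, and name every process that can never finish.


The state is SAFE; one workable sequence: W9, W6, W3, W7, W8.
Key observation: the order's first zero-slack moment is W9 ((0, 0, 3, 2) needed, (1, 2, 3, 3) free — a requested resource with nothing to spare).
Check, step by step:
  pool = (1, 2, 3, 3)
  W9: need (0, 0, 3, 2) fits (1, 2, 3, 3); releases (0, 1, 0, 0), pool now (1, 3, 3, 3)
  W6: need (0, 2, 2, 3) fits (1, 3, 3, 3); releases (2, 0, 0, 0), pool now (3, 3, 3, 3)
  W3: need (3, 3, 0, 3) fits (3, 3, 3, 3); releases (2, 3, 2, 0), pool now (5, 6, 5, 3)
  W7: need (4, 5, 2, 0) fits (5, 6, 5, 3); releases (0, 0, 2, 2), pool now (5, 6, 7, 5)
  W8: need (5, 2, 5, 5) fits (5, 6, 7, 5); releases (2, 1, 2, 1), pool now (7, 7, 9, 6)


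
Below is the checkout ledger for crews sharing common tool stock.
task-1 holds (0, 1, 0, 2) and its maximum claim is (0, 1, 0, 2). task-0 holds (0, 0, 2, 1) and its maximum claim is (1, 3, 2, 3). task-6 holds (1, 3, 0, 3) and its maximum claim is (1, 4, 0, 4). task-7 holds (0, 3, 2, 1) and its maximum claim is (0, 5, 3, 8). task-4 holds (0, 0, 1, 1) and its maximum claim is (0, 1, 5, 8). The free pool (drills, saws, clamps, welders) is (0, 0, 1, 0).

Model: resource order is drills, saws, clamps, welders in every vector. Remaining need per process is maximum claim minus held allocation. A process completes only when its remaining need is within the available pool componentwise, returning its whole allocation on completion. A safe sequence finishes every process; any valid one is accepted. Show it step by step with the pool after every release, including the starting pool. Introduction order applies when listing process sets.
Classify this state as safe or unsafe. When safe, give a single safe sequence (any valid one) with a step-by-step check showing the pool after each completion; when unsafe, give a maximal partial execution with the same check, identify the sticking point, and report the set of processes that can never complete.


UNSAFE — no complete ordering exists.
Key observation: the wall is welders: completing task-1, task-6, task-0 brings the pool only to (1, 4, 3, 6), and all the rest need more.
A maximal execution: task-1, task-6, task-0 — then nothing else fits. Step-by-step check:
  pool = (0, 0, 1, 0)
  task-1: need (0, 0, 0, 0) fits (0, 0, 1, 0); releases (0, 1, 0, 2), pool now (0, 1, 1, 2)
  task-6: need (0, 1, 0, 1) fits (0, 1, 1, 2); releases (1, 3, 0, 3), pool now (1, 4, 1, 5)
  task-0: need (1, 3, 0, 2) fits (1, 4, 1, 5); releases (0, 0, 2, 1), pool now (1, 4, 3, 6)
  task-7 still needs (0, 2, 1, 7) but only (1, 4, 3, 6) is free — short on welders
  task-4 still needs (0, 1, 4, 7) but only (1, 4, 3, 6) is free — short on clamps and welders
Permanently blocked: task-7 and task-4.


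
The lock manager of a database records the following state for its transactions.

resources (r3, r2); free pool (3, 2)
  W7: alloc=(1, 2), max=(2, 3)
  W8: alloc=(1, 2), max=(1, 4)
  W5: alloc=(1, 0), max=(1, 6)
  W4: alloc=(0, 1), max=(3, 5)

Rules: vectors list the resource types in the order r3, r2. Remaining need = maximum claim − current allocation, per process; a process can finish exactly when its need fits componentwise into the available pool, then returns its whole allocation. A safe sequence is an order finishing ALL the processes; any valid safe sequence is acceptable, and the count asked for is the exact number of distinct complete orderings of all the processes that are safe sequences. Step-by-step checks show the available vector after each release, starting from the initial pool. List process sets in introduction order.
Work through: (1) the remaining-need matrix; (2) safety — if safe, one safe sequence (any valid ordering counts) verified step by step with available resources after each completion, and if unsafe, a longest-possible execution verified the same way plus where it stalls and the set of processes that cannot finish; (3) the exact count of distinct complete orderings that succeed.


(1) Outstanding need per process (order r3, r2):
  W7: (1, 1)
  W8: (0, 2)
  W5: (0, 6)
  W4: (3, 4)
(2) The state is SAFE; one workable sequence: W7, W8, W5, W4.
Key observation: the order's first zero-slack moment is W5 ((0, 6) needed, (5, 6) free — a requested resource with nothing to spare).
Walking it through:
  pool = (3, 2)
  W7 needs (1, 1) <= (3, 2) -> finishes; pool += (1, 2) = (4, 4)
  W8 needs (0, 2) <= (4, 4) -> finishes; pool += (1, 2) = (5, 6)
  W5 needs (0, 6) <= (5, 6) -> finishes; pool += (1, 0) = (6, 6)
  W4 needs (3, 4) <= (6, 6) -> finishes; pool += (0, 1) = (6, 7)
(3) Precisely 6 of the possible complete orderings are safe sequences.


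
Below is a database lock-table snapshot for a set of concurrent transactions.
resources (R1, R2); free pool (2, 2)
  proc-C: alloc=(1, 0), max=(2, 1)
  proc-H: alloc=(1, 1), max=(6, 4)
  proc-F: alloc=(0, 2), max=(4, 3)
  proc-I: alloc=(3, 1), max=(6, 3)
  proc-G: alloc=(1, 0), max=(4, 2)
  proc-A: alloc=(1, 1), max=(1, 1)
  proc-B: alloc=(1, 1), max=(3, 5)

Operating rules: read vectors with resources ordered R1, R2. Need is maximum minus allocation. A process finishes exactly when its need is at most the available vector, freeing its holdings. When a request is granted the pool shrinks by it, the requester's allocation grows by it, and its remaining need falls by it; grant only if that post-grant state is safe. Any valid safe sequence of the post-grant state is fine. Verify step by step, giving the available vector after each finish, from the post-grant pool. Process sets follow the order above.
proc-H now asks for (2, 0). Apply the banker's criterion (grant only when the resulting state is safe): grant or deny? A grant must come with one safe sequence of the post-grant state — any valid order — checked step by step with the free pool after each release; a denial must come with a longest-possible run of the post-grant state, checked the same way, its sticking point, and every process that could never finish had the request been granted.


DENY. Granting would leave the state unsafe.
Key observation: after proc-A, proc-C the pool peaks at (2, 3), and each blocked process is short somewhere: proc-H on R1; proc-F on R1; proc-I on R1; proc-G on R1; proc-B on R2.
On the post-grant state, proc-A, proc-C is a maximal run — nothing extends it. Walking it through:
  pool = (0, 2)
  run proc-A (needs (0, 0), free (0, 2)); after release of (1, 1) the pool is (1, 3)
  run proc-C (needs (1, 1), free (1, 3)); after release of (1, 0) the pool is (2, 3)
  blocked: proc-H wants (3, 3), pool (2, 3) — not enough R1
  blocked: proc-F wants (4, 1), pool (2, 3) — not enough R1
  blocked: proc-I wants (3, 2), pool (2, 3) — not enough R1
  blocked: proc-G wants (3, 2), pool (2, 3) — not enough R1
  blocked: proc-B wants (2, 4), pool (2, 3) — not enough R2
Post-grant, the permanently blocked set is proc-H, proc-F, proc-I, proc-G and proc-B.


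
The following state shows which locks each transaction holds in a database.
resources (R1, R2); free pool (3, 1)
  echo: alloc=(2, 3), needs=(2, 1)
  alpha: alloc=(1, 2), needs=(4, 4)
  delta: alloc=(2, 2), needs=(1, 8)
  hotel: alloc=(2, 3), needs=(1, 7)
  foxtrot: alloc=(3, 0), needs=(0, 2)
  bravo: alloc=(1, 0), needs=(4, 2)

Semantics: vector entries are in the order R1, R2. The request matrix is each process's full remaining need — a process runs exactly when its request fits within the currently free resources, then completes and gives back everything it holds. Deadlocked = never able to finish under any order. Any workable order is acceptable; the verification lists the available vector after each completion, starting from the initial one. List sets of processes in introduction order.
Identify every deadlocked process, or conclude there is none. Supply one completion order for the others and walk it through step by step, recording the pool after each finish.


The deadlocked set is delta and hotel.
Key observation: no order helps: past echo, foxtrot, alpha, bravo, the free pool tops out at (10, 6), below what each blocked process needs in R2.
One completion order for the rest: echo, foxtrot, alpha, bravo. Walking it through:
  pool = (3, 1)
  run echo (needs (2, 1), free (3, 1)); after release of (2, 3) the pool is (5, 4)
  run foxtrot (needs (0, 2), free (5, 4)); after release of (3, 0) the pool is (8, 4)
  run alpha (needs (4, 4), free (8, 4)); after release of (1, 2) the pool is (9, 6)
  run bravo (needs (4, 2), free (9, 6)); after release of (1, 0) the pool is (10, 6)
The blocked processes can never fit:
  delta cannot run: need (1, 8) vs free (10, 6) (insufficient R2)
  hotel cannot run: need (1, 7) vs free (10, 6) (insufficient R2)


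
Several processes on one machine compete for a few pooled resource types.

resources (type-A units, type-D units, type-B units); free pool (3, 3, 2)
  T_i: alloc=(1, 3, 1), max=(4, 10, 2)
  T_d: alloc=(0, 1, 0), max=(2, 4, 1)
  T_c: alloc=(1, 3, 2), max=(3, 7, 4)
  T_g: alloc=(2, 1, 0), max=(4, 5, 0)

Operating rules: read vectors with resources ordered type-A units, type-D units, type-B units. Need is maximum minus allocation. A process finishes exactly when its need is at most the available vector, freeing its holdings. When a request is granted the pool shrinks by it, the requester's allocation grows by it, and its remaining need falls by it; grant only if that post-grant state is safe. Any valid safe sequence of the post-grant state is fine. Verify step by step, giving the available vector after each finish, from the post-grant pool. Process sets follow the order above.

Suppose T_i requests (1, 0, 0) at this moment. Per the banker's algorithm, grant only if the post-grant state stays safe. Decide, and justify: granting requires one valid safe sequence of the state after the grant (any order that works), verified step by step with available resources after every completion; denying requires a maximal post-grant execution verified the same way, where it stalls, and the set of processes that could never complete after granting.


GRANT: granting preserves safety; a valid post-grant sequence is T_d, T_c, T_g, T_i.
Key observation: the transfer keeps a workable pool ((2, 3, 2)); T_d starts the safe sequence.
Verifying the post-grant state step by step:
  pool = (2, 3, 2)
  T_d: need (2, 3, 1) fits (2, 3, 2); releases (0, 1, 0), pool now (2, 4, 2)
  T_c: need (2, 4, 2) fits (2, 4, 2); releases (1, 3, 2), pool now (3, 7, 4)
  T_g: need (2, 4, 0) fits (3, 7, 4); releases (2, 1, 0), pool now (5, 8, 4)
  T_i: need (2, 7, 1) fits (5, 8, 4); releases (2, 3, 1), pool now (7, 11, 5)


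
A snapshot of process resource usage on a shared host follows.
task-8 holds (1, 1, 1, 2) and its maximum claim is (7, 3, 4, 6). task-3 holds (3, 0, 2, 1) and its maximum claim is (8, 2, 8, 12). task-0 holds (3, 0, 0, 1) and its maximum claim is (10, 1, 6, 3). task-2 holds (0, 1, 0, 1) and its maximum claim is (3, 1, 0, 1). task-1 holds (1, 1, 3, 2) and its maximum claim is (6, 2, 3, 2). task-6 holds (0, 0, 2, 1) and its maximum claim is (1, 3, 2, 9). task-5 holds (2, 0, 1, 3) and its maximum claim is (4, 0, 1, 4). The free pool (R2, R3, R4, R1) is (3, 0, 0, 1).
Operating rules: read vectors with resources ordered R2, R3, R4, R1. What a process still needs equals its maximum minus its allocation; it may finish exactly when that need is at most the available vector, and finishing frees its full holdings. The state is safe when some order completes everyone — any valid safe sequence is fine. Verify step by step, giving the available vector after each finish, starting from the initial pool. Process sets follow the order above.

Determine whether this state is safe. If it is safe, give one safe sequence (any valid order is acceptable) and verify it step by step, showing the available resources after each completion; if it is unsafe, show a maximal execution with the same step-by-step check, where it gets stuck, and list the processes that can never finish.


SAFE, for example via the order task-2, task-5, task-1, task-8, task-6, task-0, task-3.
Key observation: task-2 marks the first exact bind of the order: its need (3, 0, 0, 0) fits the free (3, 0, 0, 1) with zero slack on a requested resource.
Step-by-step check:
  pool = (3, 0, 0, 1)
  task-2: need (3, 0, 0, 0) fits (3, 0, 0, 1); releases (0, 1, 0, 1), pool now (3, 1, 0, 2)
  task-5: need (2, 0, 0, 1) fits (3, 1, 0, 2); releases (2, 0, 1, 3), pool now (5, 1, 1, 5)
  task-1: need (5, 1, 0, 0) fits (5, 1, 1, 5); releases (1, 1, 3, 2), pool now (6, 2, 4, 7)
  task-8: need (6, 2, 3, 4) fits (6, 2, 4, 7); releases (1, 1, 1, 2), pool now (7, 3, 5, 9)
  task-6: need (1, 3, 0, 8) fits (7, 3, 5, 9); releases (0, 0, 2, 1), pool now (7, 3, 7, 10)
  task-0: need (7, 1, 6, 2) fits (7, 3, 7, 10); releases (3, 0, 0, 1), pool now (10, 3, 7, 11)
  task-3: need (5, 2, 6, 11) fits (10, 3, 7, 11); releases (3, 0, 2, 1), pool now (13, 3, 9, 12)


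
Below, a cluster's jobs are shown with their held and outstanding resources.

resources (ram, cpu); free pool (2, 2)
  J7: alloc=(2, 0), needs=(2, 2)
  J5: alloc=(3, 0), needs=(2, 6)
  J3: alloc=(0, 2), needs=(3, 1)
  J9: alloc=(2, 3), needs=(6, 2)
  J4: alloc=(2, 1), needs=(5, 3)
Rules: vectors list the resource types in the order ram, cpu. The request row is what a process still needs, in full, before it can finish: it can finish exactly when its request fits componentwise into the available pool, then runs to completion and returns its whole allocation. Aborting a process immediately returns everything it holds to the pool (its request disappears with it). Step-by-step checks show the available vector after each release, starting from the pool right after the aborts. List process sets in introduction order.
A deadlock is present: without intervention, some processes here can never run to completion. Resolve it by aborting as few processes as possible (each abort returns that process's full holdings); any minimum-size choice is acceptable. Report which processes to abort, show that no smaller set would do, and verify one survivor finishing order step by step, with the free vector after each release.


Minimum abort set: J4.
Key observation: J9 could never have finished before the abort; with (2, 1) returned by J4, it fits at step 2.
Minimality: the empty abort set fails — the state is deadlocked as it stands.
One survivor order: J7, J9, J5, J3. Verifying each step (post-abort pool first):
  pool = (4, 3)
  run J7 (needs (2, 2), free (4, 3)); after release of (2, 0) the pool is (6, 3)
  run J9 (needs (6, 2), free (6, 3)); after release of (2, 3) the pool is (8, 6)
  run J5 (needs (2, 6), free (8, 6)); after release of (3, 0) the pool is (11, 6)
  run J3 (needs (3, 1), free (11, 6)); after release of (0, 2) the pool is (11, 8)


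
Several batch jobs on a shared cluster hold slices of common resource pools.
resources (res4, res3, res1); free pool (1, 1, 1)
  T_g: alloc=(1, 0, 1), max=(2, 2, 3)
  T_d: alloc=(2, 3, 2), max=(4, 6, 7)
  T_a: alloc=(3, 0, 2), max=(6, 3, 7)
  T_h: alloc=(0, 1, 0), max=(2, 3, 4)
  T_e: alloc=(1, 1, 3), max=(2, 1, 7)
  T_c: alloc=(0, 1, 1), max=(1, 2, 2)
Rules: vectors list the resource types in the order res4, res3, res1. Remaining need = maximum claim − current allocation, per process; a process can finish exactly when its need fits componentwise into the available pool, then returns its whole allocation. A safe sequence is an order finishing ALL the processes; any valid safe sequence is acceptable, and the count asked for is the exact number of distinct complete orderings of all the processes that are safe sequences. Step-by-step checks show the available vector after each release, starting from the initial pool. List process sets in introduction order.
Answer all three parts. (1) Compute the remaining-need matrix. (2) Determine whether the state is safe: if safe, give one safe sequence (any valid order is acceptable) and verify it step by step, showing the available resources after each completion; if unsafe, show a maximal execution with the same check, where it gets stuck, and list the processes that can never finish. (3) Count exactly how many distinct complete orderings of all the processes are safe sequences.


(1) Need matrix, components ordered res4, res3, res1:
  T_g: (1, 2, 2)
  T_d: (2, 3, 5)
  T_a: (3, 3, 5)
  T_h: (2, 2, 4)
  T_e: (1, 0, 4)
  T_c: (1, 1, 1)
(2) The state is UNSAFE.
Key observation: T_c, T_g can finish, but then (2, 2, 3) is all there is, and the blocked group's res1 demands exceed it.
The run T_c, T_g cannot be extended any further. Step-by-step check:
  pool = (1, 1, 1)
  T_c: need (1, 1, 1) fits (1, 1, 1); releases (0, 1, 1), pool now (1, 2, 2)
  T_g: need (1, 2, 2) fits (1, 2, 2); releases (1, 0, 1), pool now (2, 2, 3)
  T_d cannot run: need (2, 3, 5) vs free (2, 2, 3) (insufficient res3 and res1)
  T_a cannot run: need (3, 3, 5) vs free (2, 2, 3) (insufficient res4, res3 and res1)
  T_h cannot run: need (2, 2, 4) vs free (2, 2, 3) (insufficient res1)
  T_e cannot run: need (1, 0, 4) vs free (2, 2, 3) (insufficient res1)
Processes that can never finish: T_d, T_a, T_h and T_e.
(3) Exactly 0 of the possible complete orderings are safe sequences.


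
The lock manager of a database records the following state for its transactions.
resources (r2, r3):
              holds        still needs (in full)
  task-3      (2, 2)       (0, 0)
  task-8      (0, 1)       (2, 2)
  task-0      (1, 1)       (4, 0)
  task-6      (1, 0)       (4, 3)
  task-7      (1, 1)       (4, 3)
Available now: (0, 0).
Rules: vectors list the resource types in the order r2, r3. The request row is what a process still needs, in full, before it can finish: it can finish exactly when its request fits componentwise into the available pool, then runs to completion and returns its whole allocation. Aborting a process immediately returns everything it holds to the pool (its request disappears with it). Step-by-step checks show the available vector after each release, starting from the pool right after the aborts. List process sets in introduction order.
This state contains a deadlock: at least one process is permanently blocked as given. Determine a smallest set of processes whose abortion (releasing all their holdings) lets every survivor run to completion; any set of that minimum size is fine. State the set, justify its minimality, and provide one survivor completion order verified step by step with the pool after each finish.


Abort task-0 and task-7.
Key observation: task-6 was stuck for good until task-0 and task-7 gave back (2, 2); in the order shown it finishes at step 2.
Why nothing smaller works — every single abort fails: task-3 alone leaves task-0 blocked (short on r2); task-8 alone leaves task-0 blocked (short on r2); task-0 alone leaves task-6 blocked (short on r2); task-6 alone leaves task-0 blocked (short on r2); task-7 alone leaves task-0 blocked (short on r2).
The survivors complete as task-3, task-6, task-8. Step-by-step check (starting from the post-abort pool):
  pool = (2, 2)
  task-3: need (0, 0) fits (2, 2); releases (2, 2), pool now (4, 4)
  task-6: need (4, 3) fits (4, 4); releases (1, 0), pool now (5, 4)
  task-8: need (2, 2) fits (5, 4); releases (0, 1), pool now (5, 5)


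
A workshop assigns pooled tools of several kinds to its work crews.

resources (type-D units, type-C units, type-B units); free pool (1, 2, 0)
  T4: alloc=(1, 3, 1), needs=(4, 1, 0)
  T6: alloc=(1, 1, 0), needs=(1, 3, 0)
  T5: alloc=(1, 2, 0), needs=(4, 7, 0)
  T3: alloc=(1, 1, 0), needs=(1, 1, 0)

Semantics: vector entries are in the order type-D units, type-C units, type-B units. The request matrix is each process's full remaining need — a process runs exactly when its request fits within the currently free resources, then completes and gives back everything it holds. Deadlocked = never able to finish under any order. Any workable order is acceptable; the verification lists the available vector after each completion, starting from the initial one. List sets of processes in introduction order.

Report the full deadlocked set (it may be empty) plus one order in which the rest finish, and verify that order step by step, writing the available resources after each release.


The deadlocked set is T4 and T5.
Key observation: T3, T6 can finish, but then (3, 4, 0) is all there is, and the blocked group's type-D units demands exceed it.
A valid finishing order for the others: T3, T6. Step-by-step check:
  pool = (1, 2, 0)
  T3: need (1, 1, 0) fits (1, 2, 0); releases (1, 1, 0), pool now (2, 3, 0)
  T6: need (1, 3, 0) fits (2, 3, 0); releases (1, 1, 0), pool now (3, 4, 0)
The stuck group stays short no matter what:
  blocked: T4 wants (4, 1, 0), pool (3, 4, 0) — not enough type-D units
  blocked: T5 wants (4, 7, 0), pool (3, 4, 0) — not enough type-D units and type-C units


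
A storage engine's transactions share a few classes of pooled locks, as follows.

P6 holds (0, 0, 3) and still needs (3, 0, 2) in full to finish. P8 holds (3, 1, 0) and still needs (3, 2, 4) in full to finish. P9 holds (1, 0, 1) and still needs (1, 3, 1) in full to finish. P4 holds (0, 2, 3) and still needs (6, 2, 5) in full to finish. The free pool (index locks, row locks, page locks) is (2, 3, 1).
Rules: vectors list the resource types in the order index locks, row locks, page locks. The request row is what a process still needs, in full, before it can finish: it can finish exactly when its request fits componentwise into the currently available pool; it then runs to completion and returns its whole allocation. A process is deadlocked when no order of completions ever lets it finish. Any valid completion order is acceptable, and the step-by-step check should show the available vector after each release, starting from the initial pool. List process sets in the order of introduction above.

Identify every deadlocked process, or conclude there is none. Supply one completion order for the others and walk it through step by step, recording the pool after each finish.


The deadlocked set is empty.
Key observation: starting with P9, each completion frees enough for the next — no one is permanently blocked.
A valid finishing order for the others: P9, P6, P8, P4. Step-by-step check:
  pool = (2, 3, 1)
  P9 needs (1, 3, 1) <= (2, 3, 1) -> finishes; pool += (1, 0, 1) = (3, 3, 2)
  P6 needs (3, 0, 2) <= (3, 3, 2) -> finishes; pool += (0, 0, 3) = (3, 3, 5)
  P8 needs (3, 2, 4) <= (3, 3, 5) -> finishes; pool += (3, 1, 0) = (6, 4, 5)
  P4 needs (6, 2, 5) <= (6, 4, 5) -> finishes; pool += (0, 2, 3) = (6, 6, 8)


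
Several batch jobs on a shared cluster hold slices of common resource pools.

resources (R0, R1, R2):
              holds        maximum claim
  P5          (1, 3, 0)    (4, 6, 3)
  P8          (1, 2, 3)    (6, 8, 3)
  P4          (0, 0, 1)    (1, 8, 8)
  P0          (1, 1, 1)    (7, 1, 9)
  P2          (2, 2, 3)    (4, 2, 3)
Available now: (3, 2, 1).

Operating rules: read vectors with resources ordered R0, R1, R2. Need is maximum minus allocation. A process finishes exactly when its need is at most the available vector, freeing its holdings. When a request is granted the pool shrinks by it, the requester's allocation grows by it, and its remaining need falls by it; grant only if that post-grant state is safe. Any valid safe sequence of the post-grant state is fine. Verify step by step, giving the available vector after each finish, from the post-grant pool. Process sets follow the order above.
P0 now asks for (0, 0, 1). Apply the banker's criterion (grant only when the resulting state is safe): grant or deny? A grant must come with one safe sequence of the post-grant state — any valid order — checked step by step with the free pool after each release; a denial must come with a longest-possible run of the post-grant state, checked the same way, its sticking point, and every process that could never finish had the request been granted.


DENY: after the grant no complete ordering would exist.
Key observation: the pool after P2, P5, P8 is (7, 9, 6); every surviving request exceeds it in R2, so progress ends there.
On the post-grant state, P2, P5, P8 is a maximal run — nothing extends it. Verifying each step:
  pool = (3, 2, 0)
  P2: need (2, 0, 0) fits (3, 2, 0); releases (2, 2, 3), pool now (5, 4, 3)
  P5: need (3, 3, 3) fits (5, 4, 3); releases (1, 3, 0), pool now (6, 7, 3)
  P8: need (5, 6, 0) fits (6, 7, 3); releases (1, 2, 3), pool now (7, 9, 6)
  P4 still needs (1, 8, 7) but only (7, 9, 6) is free — short on R2
  P0 still needs (6, 0, 7) but only (7, 9, 6) is free — short on R2
Had the request been granted, P4 and P0 could never finish.


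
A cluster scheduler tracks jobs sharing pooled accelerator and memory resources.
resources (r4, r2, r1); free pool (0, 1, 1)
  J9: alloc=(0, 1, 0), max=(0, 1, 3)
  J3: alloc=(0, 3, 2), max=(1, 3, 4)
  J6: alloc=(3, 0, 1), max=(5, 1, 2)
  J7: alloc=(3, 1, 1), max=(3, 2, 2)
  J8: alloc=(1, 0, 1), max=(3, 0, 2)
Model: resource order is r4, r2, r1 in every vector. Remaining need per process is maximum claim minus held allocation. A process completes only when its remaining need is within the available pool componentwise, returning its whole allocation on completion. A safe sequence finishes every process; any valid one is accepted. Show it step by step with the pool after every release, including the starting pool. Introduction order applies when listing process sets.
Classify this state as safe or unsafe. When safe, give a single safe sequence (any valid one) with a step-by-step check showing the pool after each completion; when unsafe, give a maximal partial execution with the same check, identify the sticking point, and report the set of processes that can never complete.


The state is SAFE; one workable sequence: J7, J6, J9, J8, J3.
Key observation: the order's first zero-slack moment is J7 ((0, 1, 1) needed, (0, 1, 1) free — a requested resource with nothing to spare).
Step-by-step check:
  pool = (0, 1, 1)
  J7 needs (0, 1, 1) <= (0, 1, 1) -> finishes; pool += (3, 1, 1) = (3, 2, 2)
  J6 needs (2, 1, 1) <= (3, 2, 2) -> finishes; pool += (3, 0, 1) = (6, 2, 3)
  J9 needs (0, 0, 3) <= (6, 2, 3) -> finishes; pool += (0, 1, 0) = (6, 3, 3)
  J8 needs (2, 0, 1) <= (6, 3, 3) -> finishes; pool += (1, 0, 1) = (7, 3, 4)
  J3 needs (1, 0, 2) <= (7, 3, 4) -> finishes; pool += (0, 3, 2) = (7, 6, 6)


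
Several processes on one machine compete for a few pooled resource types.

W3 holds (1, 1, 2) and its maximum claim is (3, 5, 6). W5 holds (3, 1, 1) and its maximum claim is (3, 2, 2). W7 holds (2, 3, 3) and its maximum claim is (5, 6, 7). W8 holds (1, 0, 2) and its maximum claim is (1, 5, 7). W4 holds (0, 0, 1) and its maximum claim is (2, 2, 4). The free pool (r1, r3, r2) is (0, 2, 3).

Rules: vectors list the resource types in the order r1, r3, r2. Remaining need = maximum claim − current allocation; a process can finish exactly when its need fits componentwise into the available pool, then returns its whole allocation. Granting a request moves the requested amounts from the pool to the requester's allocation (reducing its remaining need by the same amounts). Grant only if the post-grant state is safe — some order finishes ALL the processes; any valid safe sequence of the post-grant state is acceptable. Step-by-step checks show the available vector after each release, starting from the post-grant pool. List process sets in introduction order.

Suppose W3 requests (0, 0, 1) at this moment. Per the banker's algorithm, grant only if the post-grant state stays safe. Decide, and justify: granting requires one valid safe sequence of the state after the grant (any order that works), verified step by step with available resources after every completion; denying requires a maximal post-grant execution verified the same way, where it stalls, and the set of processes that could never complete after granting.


GRANT — the state after the grant stays safe, e.g. via W5, W4, W7, W8, W3.
Key observation: with (0, 2, 2) left after the transfer, W5 can run at once — the state stays safe.
Step-by-step check of the post-grant state:
  pool = (0, 2, 2)
  W5 needs (0, 1, 1) <= (0, 2, 2) -> finishes; pool += (3, 1, 1) = (3, 3, 3)
  W4 needs (2, 2, 3) <= (3, 3, 3) -> finishes; pool += (0, 0, 1) = (3, 3, 4)
  W7 needs (3, 3, 4) <= (3, 3, 4) -> finishes; pool += (2, 3, 3) = (5, 6, 7)
  W8 needs (0, 5, 5) <= (5, 6, 7) -> finishes; pool += (1, 0, 2) = (6, 6, 9)
  W3 needs (2, 4, 3) <= (6, 6, 9) -> finishes; pool += (1, 1, 3) = (7, 7, 12)


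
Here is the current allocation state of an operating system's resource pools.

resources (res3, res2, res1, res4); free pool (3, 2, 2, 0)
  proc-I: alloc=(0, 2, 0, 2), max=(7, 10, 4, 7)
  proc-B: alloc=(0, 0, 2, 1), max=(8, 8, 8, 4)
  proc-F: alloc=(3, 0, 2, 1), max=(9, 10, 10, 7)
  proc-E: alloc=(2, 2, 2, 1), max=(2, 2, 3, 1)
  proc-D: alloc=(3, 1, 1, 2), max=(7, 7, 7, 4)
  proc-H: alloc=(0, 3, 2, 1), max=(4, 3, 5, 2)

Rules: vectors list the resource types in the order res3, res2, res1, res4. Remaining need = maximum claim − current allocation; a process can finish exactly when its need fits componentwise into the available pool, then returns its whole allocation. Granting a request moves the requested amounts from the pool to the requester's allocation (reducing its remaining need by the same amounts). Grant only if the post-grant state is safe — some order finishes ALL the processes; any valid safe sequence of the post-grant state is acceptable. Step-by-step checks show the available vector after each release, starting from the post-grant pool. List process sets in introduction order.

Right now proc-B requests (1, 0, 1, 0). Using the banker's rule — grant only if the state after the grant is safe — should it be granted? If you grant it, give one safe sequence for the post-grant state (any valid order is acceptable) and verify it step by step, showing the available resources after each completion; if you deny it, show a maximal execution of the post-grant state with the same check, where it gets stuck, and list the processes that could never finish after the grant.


DENY — the pretend-granted state is unsafe.
Key observation: after proc-E, proc-H the pool peaks at (4, 7, 5, 2), and each blocked process is short somewhere: proc-I on res3, res2, res4; proc-B on res3, res2, res4; proc-F on res3, res2, res1, res4; proc-D on res1.
Pretend the grant happened; the run proc-E, proc-H goes as far as possible. Walking it through:
  pool = (2, 2, 1, 0)
  run proc-E (needs (0, 0, 1, 0), free (2, 2, 1, 0)); after release of (2, 2, 2, 1) the pool is (4, 4, 3, 1)
  run proc-H (needs (4, 0, 3, 1), free (4, 4, 3, 1)); after release of (0, 3, 2, 1) the pool is (4, 7, 5, 2)
  proc-I cannot run: need (7, 8, 4, 5) vs free (4, 7, 5, 2) (insufficient res3, res2 and res4)
  proc-B cannot run: need (7, 8, 5, 3) vs free (4, 7, 5, 2) (insufficient res3, res2 and res4)
  proc-F cannot run: need (6, 10, 8, 6) vs free (4, 7, 5, 2) (insufficient res3, res2, res1 and res4)
  proc-D cannot run: need (4, 6, 6, 2) vs free (4, 7, 5, 2) (insufficient res1)
Had the request been granted, proc-I, proc-B, proc-F and proc-D could never finish.


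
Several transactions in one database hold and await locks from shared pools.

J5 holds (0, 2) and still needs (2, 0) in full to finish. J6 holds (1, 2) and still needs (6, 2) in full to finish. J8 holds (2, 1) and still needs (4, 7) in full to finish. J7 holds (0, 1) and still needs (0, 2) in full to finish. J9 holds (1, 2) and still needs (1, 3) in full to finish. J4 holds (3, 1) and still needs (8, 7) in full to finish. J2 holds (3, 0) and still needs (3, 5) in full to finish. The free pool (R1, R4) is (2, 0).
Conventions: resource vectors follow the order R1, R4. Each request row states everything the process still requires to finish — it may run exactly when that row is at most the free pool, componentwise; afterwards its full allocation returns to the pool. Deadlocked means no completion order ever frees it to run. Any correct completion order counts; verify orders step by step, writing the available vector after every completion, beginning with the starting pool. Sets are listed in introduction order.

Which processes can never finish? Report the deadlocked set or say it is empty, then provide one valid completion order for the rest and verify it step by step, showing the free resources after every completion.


Nothing here is deadlocked.
Key observation: beginning at J5, releases accumulate fast enough that every process eventually fits.
A valid finishing order for the others: J5, J7, J9, J2, J6, J8, J4. Verifying each step:
  pool = (2, 0)
  run J5 (needs (2, 0), free (2, 0)); after release of (0, 2) the pool is (2, 2)
  run J7 (needs (0, 2), free (2, 2)); after release of (0, 1) the pool is (2, 3)
  run J9 (needs (1, 3), free (2, 3)); after release of (1, 2) the pool is (3, 5)
  run J2 (needs (3, 5), free (3, 5)); after release of (3, 0) the pool is (6, 5)
  run J6 (needs (6, 2), free (6, 5)); after release of (1, 2) the pool is (7, 7)
  run J8 (needs (4, 7), free (7, 7)); after release of (2, 1) the pool is (9, 8)
  run J4 (needs (8, 7), free (9, 8)); after release of (3, 1) the pool is (12, 9)


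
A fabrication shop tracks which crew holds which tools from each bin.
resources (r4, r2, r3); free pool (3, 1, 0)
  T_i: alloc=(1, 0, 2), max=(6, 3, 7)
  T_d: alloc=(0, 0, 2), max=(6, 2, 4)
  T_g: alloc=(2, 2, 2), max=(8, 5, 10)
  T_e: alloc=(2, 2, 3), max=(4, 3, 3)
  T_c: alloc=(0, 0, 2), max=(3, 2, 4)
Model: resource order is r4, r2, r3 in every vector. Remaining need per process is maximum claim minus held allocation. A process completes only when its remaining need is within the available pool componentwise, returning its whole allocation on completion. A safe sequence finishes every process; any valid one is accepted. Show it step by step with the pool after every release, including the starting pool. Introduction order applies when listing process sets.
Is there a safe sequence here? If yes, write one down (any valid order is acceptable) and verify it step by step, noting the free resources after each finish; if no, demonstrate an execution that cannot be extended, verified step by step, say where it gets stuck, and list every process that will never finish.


SAFE, for example via the order T_e, T_c, T_i, T_d, T_g.
Key observation: at T_e the run first touches a limit — (2, 1, 0) against (3, 1, 0), exact on a resource it actually requests.
Walking it through:
  pool = (3, 1, 0)
  T_e: need (2, 1, 0) fits (3, 1, 0); releases (2, 2, 3), pool now (5, 3, 3)
  T_c: need (3, 2, 2) fits (5, 3, 3); releases (0, 0, 2), pool now (5, 3, 5)
  T_i: need (5, 3, 5) fits (5, 3, 5); releases (1, 0, 2), pool now (6, 3, 7)
  T_d: need (6, 2, 2) fits (6, 3, 7); releases (0, 0, 2), pool now (6, 3, 9)
  T_g: need (6, 3, 8) fits (6, 3, 9); releases (2, 2, 2), pool now (8, 5, 11)


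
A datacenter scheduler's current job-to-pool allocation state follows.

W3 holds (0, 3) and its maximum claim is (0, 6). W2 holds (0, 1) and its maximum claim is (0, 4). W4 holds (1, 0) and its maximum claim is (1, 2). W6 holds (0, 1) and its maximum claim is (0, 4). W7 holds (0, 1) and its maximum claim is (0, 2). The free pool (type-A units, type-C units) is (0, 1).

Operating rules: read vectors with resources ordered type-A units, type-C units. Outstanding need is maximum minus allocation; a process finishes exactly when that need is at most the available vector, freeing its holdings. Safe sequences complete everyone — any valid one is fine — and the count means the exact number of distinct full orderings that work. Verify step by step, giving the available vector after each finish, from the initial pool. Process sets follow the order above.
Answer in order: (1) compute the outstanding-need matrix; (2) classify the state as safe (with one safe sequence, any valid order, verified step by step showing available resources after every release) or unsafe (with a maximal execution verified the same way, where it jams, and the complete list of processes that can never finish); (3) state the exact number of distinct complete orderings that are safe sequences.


(1) Remaining need (order type-A units, type-C units):
  W3: (0, 3)
  W2: (0, 3)
  W4: (0, 2)
  W6: (0, 3)
  W7: (0, 1)
(2) The state is UNSAFE.
Key observation: the pool after W7, W4 is (1, 2); every surviving request exceeds it in type-C units, so progress ends there.
The run W7, W4 cannot be extended any further. Walking it through:
  pool = (0, 1)
  W7: need (0, 1) fits (0, 1); releases (0, 1), pool now (0, 2)
  W4: need (0, 2) fits (0, 2); releases (1, 0), pool now (1, 2)
  W3 cannot run: need (0, 3) vs free (1, 2) (insufficient type-C units)
  W2 cannot run: need (0, 3) vs free (1, 2) (insufficient type-C units)
  W6 cannot run: need (0, 3) vs free (1, 2) (insufficient type-C units)
Never able to finish: W3, W2 and W6.
(3) The exact count: 0 of the possible complete orderings are safe sequences.


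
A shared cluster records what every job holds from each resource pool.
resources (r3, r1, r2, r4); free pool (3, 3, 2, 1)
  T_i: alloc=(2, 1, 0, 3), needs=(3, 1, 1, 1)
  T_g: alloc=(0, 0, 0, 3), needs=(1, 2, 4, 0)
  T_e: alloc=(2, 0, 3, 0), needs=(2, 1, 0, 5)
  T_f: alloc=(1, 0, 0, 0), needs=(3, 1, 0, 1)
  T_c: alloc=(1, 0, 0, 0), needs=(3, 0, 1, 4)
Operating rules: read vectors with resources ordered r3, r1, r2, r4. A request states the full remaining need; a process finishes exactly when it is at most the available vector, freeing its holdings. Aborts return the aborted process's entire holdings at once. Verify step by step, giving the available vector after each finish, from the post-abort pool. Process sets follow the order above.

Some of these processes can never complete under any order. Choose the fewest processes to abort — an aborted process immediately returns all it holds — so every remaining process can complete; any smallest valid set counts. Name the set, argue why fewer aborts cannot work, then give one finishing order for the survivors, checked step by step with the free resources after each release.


Abort T_e.
Key observation: T_g could never have finished before the abort; with (2, 0, 3, 0) returned by T_e, it fits at step 2.
Minimality: the empty abort set fails — the state is deadlocked as it stands.
Survivors finish in the order: T_i, T_g, T_f, T_c. Walking it through (pool after the aborts first):
  pool = (5, 3, 5, 1)
  T_i needs (3, 1, 1, 1) <= (5, 3, 5, 1) -> finishes; pool += (2, 1, 0, 3) = (7, 4, 5, 4)
  T_g needs (1, 2, 4, 0) <= (7, 4, 5, 4) -> finishes; pool += (0, 0, 0, 3) = (7, 4, 5, 7)
  T_f needs (3, 1, 0, 1) <= (7, 4, 5, 7) -> finishes; pool += (1, 0, 0, 0) = (8, 4, 5, 7)
  T_c needs (3, 0, 1, 4) <= (8, 4, 5, 7) -> finishes; pool += (1, 0, 0, 0) = (9, 4, 5, 7)
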